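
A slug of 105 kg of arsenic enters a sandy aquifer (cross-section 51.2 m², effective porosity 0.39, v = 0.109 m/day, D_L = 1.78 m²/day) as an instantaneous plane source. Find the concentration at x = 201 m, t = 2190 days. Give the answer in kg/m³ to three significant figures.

For an instantaneous plane source, C(x,t) = M/(n_e·A·√(4πDt)) · exp(−(x−vt)²/(4Dt)), with n_e·A the pore (flow) area.
Plume center vt = 0.109 × 2190 = 238.71 m, so the well at 201 m is 37.71 m upgradient of the peak.
√(4πDt) = 221.3 m, giving peak height M/(n_e·A·√(4πDt)) = 105/(0.39 × 51.2 × 221.3) = 0.02376 kg/m³.
(x−vt)²/(4Dt) = (-37.71)²/(4 × 1.78 × 2190) = 0.09120; exp(−0.09120) = 0.9128.
C = 0.02376 × 0.9128 = 0.0217 kg/m³.

0.0217 kg/m³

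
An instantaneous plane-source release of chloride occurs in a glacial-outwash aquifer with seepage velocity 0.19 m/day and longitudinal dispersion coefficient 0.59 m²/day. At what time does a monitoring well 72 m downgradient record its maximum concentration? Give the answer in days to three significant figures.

For the 1D instantaneous-source solution, setting ∂C/∂t = 0 at fixed x gives v²t² + 2Dt − x² = 0, so t = (√(D² + v²x²) − D)/v².
√(D² + v²x²) = √(0.59² + 0.19² × 72²) = 13.69; v² = 0.0361.
t = (13.69 − 0.59)/0.0361 = 363 days (vs. the pure-advection estimate x/v = 379 d).

363 days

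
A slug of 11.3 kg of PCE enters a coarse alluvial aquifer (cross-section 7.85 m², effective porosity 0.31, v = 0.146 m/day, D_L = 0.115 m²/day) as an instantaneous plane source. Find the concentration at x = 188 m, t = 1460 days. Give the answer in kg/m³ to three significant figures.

For an instantaneous plane source, C(x,t) = M/(n_e·A·√(4πDt)) · exp(−(x−vt)²/(4Dt)), with n_e·A the pore (flow) area.
Plume center vt = 0.146 × 1460 = 213.16 m, so the well at 188 m is 25.16 m upgradient of the peak.
√(4πDt) = 45.93 m, giving peak height M/(n_e·A·√(4πDt)) = 11.3/(0.31 × 7.85 × 45.93) = 0.1011 kg/m³.
(x−vt)²/(4Dt) = (-25.16)²/(4 × 0.115 × 1460) = 0.9426; exp(−0.9426) = 0.3896.
C = 0.1011 × 0.3896 = 0.0394 kg/m³.

0.0394 kg/m³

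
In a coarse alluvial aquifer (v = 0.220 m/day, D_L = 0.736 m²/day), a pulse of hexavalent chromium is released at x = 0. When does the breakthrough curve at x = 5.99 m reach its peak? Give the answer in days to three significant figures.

For the 1D instantaneous-source solution, setting ∂C/∂t = 0 at fixed x gives v²t² + 2Dt − x² = 0, so t = (√(D² + v²x²) − D)/v².
√(D² + v²x²) = √(0.736² + 0.220² × 5.99²) = 1.509; v² = 0.0484.
t = (1.509 − 0.736)/0.0484 = 16.0 days (vs. the pure-advection estimate x/v = 27.2 d).

16.0 days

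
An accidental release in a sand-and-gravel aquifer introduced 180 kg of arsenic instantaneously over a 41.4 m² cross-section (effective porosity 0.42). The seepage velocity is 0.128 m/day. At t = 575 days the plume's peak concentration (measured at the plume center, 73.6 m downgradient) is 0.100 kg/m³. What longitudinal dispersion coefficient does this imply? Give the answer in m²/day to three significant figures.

At the plume center C_max = M/(n_e·A·√(4πDt)), so D = M²/(4πt·(n_e·A·C_max)²).
n_e·A·C_max = 0.42 × 41.4 × 0.100 = 1.739 kg/m.
D = 180²/(4π × 575 × 1.739²) = 1.48 m²/day.

1.48 m²/day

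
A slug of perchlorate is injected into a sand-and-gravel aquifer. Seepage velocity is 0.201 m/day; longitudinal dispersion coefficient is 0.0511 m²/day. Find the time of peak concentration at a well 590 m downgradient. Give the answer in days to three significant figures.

2930 days

For the 1D instantaneous-source solution, setting ∂C/∂t = 0 at fixed x gives v²t² + 2Dt − x² = 0, so t = (√(D² + v²x²) − D)/v².
√(D² + v²x²) = √(0.0511² + 0.201² × 590²) = 118.6; v² = 0.040401.
t = (118.6 − 0.0511)/0.040401 = 2930 days (vs. the pure-advection estimate x/v = 2940 d).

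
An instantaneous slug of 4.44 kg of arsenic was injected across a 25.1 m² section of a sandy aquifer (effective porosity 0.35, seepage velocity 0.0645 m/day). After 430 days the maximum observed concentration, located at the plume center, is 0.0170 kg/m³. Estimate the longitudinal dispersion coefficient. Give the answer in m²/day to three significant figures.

At the plume center C_max = M/(n_e·A·√(4πDt)), so D = M²/(4πt·(n_e·A·C_max)²).
n_e·A·C_max = 0.35 × 25.1 × 0.0170 = 0.1493 kg/m.
D = 4.44²/(4π × 430 × 0.1493²) = 0.164 m²/day.

0.164 m²/day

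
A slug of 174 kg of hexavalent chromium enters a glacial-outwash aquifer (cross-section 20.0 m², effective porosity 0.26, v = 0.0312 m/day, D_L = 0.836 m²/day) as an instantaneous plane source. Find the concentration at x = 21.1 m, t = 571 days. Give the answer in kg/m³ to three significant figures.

0.430 kg/m³

For an instantaneous plane source, C(x,t) = M/(n_e·A·√(4πDt)) · exp(−(x−vt)²/(4Dt)), with n_e·A the pore (flow) area.
Plume center vt = 0.0312 × 571 = 17.8152 m, so the well at 21.1 m is 3.2848 m downgradient of the peak.
√(4πDt) = 77.45 m, giving peak height M/(n_e·A·√(4πDt)) = 174/(0.26 × 20.0 × 77.45) = 0.4320 kg/m³.
(x−vt)²/(4Dt) = (3.2848)²/(4 × 0.836 × 571) = 0.005651; exp(−0.005651) = 0.9944.
C = 0.4320 × 0.9944 = 0.430 kg/m³.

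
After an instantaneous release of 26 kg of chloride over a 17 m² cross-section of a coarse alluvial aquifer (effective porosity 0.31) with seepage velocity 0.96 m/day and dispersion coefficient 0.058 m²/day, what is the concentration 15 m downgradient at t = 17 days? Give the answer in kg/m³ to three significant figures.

For an instantaneous plane source, C(x,t) = M/(n_e·A·√(4πDt)) · exp(−(x−vt)²/(4Dt)), with n_e·A the pore (flow) area.
Plume center vt = 0.96 × 17 = 16.32 m, so the well at 15 m is 1.32 m upgradient of the peak.
√(4πDt) = 3.520 m, giving peak height M/(n_e·A·√(4πDt)) = 26/(0.31 × 17 × 3.520) = 1.402 kg/m³.
(x−vt)²/(4Dt) = (-1.32)²/(4 × 0.058 × 17) = 0.4418; exp(−0.4418) = 0.6429.
C = 1.402 × 0.6429 = 0.901 kg/m³.

0.901 kg/m³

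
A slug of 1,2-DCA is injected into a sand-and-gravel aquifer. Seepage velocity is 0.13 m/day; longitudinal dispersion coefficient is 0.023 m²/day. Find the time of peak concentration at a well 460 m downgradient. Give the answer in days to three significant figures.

3540 days

For the 1D instantaneous-source solution, setting ∂C/∂t = 0 at fixed x gives v²t² + 2Dt − x² = 0, so t = (√(D² + v²x²) − D)/v².
√(D² + v²x²) = √(0.023² + 0.13² × 460²) = 59.80; v² = 0.0169.
t = (59.80 − 0.023)/0.0169 = 3540 days (vs. the pure-advection estimate x/v = 3540 d).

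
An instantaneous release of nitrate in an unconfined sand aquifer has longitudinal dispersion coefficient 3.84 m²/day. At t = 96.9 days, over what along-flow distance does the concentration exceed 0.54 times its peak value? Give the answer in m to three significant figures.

60.6 m

The plume is Gaussian with σ = √(2Dt) = √(2 × 3.84 × 96.9) = 27.28 m.
C/C_peak = exp(−Δx²/(2σ²)) = 0.54 ⇒ Δx = σ·√(−2 ln 0.54) = 27.28 × 1.110 = 30.28 m.
Width = 2Δx = 60.6 m.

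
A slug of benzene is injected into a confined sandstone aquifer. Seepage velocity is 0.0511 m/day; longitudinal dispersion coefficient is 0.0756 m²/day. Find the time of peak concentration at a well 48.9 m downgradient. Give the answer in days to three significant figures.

For the 1D instantaneous-source solution, setting ∂C/∂t = 0 at fixed x gives v²t² + 2Dt − x² = 0, so t = (√(D² + v²x²) − D)/v².
√(D² + v²x²) = √(0.0756² + 0.0511² × 48.9²) = 2.500; v² = 0.00261121.
t = (2.500 − 0.0756)/0.00261121 = 928 days (vs. the pure-advection estimate x/v = 957 d).

928 days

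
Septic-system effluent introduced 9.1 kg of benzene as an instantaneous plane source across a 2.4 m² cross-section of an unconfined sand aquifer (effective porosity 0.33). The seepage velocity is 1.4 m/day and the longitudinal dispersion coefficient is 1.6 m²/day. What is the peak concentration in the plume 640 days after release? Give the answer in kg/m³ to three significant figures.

0.101 kg/m³

The peak of an instantaneous 1D plume sits at x = vt; there the Gaussian factor is 1 and C_max = M/(n_e·A·√(4πDt)), where n_e·A is the pore area the mass is dissolved in.
√(4πDt) = √(4π × 1.6 × 640) = 113.4 m, so C_max = 9.1/(0.33 × 2.4 × 113.4) = 0.101 kg/m³.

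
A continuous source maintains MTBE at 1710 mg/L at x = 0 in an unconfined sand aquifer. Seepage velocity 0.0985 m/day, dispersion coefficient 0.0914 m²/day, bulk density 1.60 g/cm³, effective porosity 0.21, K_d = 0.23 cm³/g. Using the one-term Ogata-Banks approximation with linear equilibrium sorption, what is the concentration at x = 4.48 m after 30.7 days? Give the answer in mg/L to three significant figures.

Retardation factor R = 1 + ρ_b·K_d/n = 1 + 1.60 × 0.23/0.21 = 2.752.
Sorption retards both mechanisms: v_R = v/R = 0.03579 m/day, D_R = D/R = 0.03321 m²/day.
v_R·t = 0.03579 × 30.7 = 1.098753 m; 2√(D_R t) = 2.019 m; argument = (4.48 − 1.098753)/2.019 = 1.675.
C = C₀ × ½·erfc(1.675) = 1710 × 0.008923 = 15.3 mg/L.

15.3 mg/L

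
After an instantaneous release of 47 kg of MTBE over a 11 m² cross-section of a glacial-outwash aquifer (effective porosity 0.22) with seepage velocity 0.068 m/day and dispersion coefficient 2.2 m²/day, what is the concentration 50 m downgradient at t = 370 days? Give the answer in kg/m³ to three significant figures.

0.159 kg/m³

For an instantaneous plane source, C(x,t) = M/(n_e·A·√(4πDt)) · exp(−(x−vt)²/(4Dt)), with n_e·A the pore (flow) area.
Plume center vt = 0.068 × 370 = 25.16 m, so the well at 50 m is 24.84 m downgradient of the peak.
√(4πDt) = 101.1 m, giving peak height M/(n_e·A·√(4πDt)) = 47/(0.22 × 11 × 101.1) = 0.1921 kg/m³.
(x−vt)²/(4Dt) = (24.84)²/(4 × 2.2 × 370) = 0.1895; exp(−0.1895) = 0.8274.
C = 0.1921 × 0.8274 = 0.159 kg/m³.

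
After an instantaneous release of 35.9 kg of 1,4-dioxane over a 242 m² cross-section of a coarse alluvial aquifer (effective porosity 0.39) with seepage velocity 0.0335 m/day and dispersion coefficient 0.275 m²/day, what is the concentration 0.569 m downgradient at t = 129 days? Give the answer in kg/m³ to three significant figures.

For an instantaneous plane source, C(x,t) = M/(n_e·A·√(4πDt)) · exp(−(x−vt)²/(4Dt)), with n_e·A the pore (flow) area.
Plume center vt = 0.0335 × 129 = 4.3215 m, so the well at 0.569 m is 3.7525 m upgradient of the peak.
√(4πDt) = 21.11 m, giving peak height M/(n_e·A·√(4πDt)) = 35.9/(0.39 × 242 × 21.11) = 0.01802 kg/m³.
(x−vt)²/(4Dt) = (-3.7525)²/(4 × 0.275 × 129) = 0.09923; exp(−0.09923) = 0.9055.
C = 0.01802 × 0.9055 = 0.0163 kg/m³.

0.0163 kg/m³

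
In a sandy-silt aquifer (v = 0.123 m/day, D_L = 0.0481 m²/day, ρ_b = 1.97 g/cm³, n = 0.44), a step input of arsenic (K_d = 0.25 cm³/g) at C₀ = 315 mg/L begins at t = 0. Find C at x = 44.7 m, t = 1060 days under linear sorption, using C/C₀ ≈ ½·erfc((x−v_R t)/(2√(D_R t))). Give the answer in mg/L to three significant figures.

Retardation factor R = 1 + ρ_b·K_d/n = 1 + 1.97 × 0.25/0.44 = 2.119.
Sorption retards both mechanisms: v_R = v/R = 0.05805 m/day, D_R = D/R = 0.02270 m²/day.
v_R·t = 0.05805 × 1060 = 61.533 m; 2√(D_R t) = 9.811 m; argument = (44.7 − 61.533)/9.811 = -1.716.
C = C₀ × ½·erfc(-1.716) = 315 × 0.9924 = 313 mg/L.

313 mg/L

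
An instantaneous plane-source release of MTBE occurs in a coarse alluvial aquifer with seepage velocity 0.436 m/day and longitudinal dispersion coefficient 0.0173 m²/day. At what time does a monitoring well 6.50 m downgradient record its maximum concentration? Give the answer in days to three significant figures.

For the 1D instantaneous-source solution, setting ∂C/∂t = 0 at fixed x gives v²t² + 2Dt − x² = 0, so t = (√(D² + v²x²) − D)/v².
√(D² + v²x²) = √(0.0173² + 0.436² × 6.50²) = 2.834; v² = 0.190096.
t = (2.834 − 0.0173)/0.190096 = 14.8 days (vs. the pure-advection estimate x/v = 14.9 d).

14.8 days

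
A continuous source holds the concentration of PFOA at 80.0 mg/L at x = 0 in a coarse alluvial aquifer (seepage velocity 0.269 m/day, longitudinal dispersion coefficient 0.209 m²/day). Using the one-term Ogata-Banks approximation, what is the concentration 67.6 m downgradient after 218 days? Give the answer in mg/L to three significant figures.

13.9 mg/L

For a continuous step input, C/C₀ ≈ ½·erfc((x−vt)/(2√(Dt))).
vt = 0.269 × 218 = 58.642 m and 2√(Dt) = 2√(0.209 × 218) = 13.50 m.
Argument (x−vt)/(2√(Dt)) = (67.6 − 58.642)/13.50 = 0.6636; ½·erfc(0.6636) = 0.1740.
C = 80.0 × 0.1740 = 13.9 mg/L.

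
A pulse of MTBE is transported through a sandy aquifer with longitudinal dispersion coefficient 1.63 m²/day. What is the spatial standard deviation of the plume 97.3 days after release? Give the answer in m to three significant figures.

17.8 m

Dispersive spreading gives a Gaussian with σ² = 2Dt; advection only shifts the center.
σ = √(2 × 1.63 × 97.3) = 17.8 m.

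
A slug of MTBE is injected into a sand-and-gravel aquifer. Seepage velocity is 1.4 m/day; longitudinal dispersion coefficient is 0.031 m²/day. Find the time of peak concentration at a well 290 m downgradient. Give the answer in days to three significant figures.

For the 1D instantaneous-source solution, setting ∂C/∂t = 0 at fixed x gives v²t² + 2Dt − x² = 0, so t = (√(D² + v²x²) − D)/v².
√(D² + v²x²) = √(0.031² + 1.4² × 290²) = 406.0; v² = 1.96.
t = (406.0 − 0.031)/1.96 = 207 days (vs. the pure-advection estimate x/v = 207 d).

207 days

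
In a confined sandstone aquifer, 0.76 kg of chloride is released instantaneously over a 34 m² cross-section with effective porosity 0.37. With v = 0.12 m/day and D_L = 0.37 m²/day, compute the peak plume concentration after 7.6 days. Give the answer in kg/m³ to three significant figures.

The peak of an instantaneous 1D plume sits at x = vt; there the Gaussian factor is 1 and C_max = M/(n_e·A·√(4πDt)), where n_e·A is the pore area the mass is dissolved in.
√(4πDt) = √(4π × 0.37 × 7.6) = 5.944 m, so C_max = 0.76/(0.37 × 34 × 5.944) = 0.0102 kg/m³.

0.0102 kg/m³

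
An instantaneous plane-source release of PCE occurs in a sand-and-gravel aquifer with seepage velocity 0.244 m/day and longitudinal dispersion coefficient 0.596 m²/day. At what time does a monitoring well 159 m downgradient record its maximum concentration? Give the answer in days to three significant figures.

642 days

For the 1D instantaneous-source solution, setting ∂C/∂t = 0 at fixed x gives v²t² + 2Dt − x² = 0, so t = (√(D² + v²x²) − D)/v².
√(D² + v²x²) = √(0.596² + 0.244² × 159²) = 38.80; v² = 0.059536.
t = (38.80 − 0.596)/0.059536 = 642 days (vs. the pure-advection estimate x/v = 652 d).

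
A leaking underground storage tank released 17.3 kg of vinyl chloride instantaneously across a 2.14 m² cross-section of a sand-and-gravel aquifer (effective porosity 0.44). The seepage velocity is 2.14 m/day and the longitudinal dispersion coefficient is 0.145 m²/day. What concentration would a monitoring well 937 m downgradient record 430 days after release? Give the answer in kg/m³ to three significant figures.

For an instantaneous plane source, C(x,t) = M/(n_e·A·√(4πDt)) · exp(−(x−vt)²/(4Dt)), with n_e·A the pore (flow) area.
Plume center vt = 2.14 × 430 = 920.2 m, so the well at 937 m is 16.8 m downgradient of the peak.
√(4πDt) = 27.99 m, giving peak height M/(n_e·A·√(4πDt)) = 17.3/(0.44 × 2.14 × 27.99) = 0.6564 kg/m³.
(x−vt)²/(4Dt) = (16.8)²/(4 × 0.145 × 430) = 1.132; exp(−1.132) = 0.3224.
C = 0.6564 × 0.3224 = 0.212 kg/m³.

0.212 kg/m³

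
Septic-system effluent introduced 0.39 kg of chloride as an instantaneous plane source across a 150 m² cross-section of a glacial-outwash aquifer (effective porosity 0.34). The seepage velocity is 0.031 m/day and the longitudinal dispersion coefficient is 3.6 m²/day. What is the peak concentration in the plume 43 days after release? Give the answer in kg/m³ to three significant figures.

The peak of an instantaneous 1D plume sits at x = vt; there the Gaussian factor is 1 and C_max = M/(n_e·A·√(4πDt)), where n_e·A is the pore area the mass is dissolved in.
√(4πDt) = √(4π × 3.6 × 43) = 44.11 m, so C_max = 0.39/(0.34 × 150 × 44.11) = 0.000173 kg/m³.

0.000173 kg/m³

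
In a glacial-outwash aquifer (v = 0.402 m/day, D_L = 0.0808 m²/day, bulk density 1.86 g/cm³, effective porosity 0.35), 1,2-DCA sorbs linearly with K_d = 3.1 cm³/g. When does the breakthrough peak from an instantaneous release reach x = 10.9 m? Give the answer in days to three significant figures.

Retardation factor R = 1 + ρ_b·K_d/n = 1 + 1.86 × 3.1/0.35 = 17.47.
Sorption retards both mechanisms: v_R = v/R = 0.02301 m/day, D_R = D/R = 0.004625 m²/day.
Peak time from v_R²t² + 2D_R t − x² = 0: t = (√(D_R² + v_R²x²) − D_R)/v_R².
√(D_R² + v_R²x²) = √(0.004625² + 0.02301² × 10.9²) = 0.2509; v_R² = 0.0005295.
t = (0.2509 − 0.004625)/0.0005295 = 465 days.

465 days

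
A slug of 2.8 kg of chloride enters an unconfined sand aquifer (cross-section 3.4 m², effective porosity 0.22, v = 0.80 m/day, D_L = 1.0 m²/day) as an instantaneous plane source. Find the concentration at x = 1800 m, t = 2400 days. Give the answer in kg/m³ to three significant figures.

0.00481 kg/m³

For an instantaneous plane source, C(x,t) = M/(n_e·A·√(4πDt)) · exp(−(x−vt)²/(4Dt)), with n_e·A the pore (flow) area.
Plume center vt = 0.80 × 2400 = 1920 m, so the well at 1800 m is 120 m upgradient of the peak.
√(4πDt) = 173.7 m, giving peak height M/(n_e·A·√(4πDt)) = 2.8/(0.22 × 3.4 × 173.7) = 0.02155 kg/m³.
(x−vt)²/(4Dt) = (-120)²/(4 × 1.0 × 2400) = 1.500; exp(−1.500) = 0.2231.
C = 0.02155 × 0.2231 = 0.00481 kg/m³.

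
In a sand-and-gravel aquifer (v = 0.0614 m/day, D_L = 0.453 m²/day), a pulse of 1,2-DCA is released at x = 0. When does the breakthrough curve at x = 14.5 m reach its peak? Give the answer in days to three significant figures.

For the 1D instantaneous-source solution, setting ∂C/∂t = 0 at fixed x gives v²t² + 2Dt − x² = 0, so t = (√(D² + v²x²) − D)/v².
√(D² + v²x²) = √(0.453² + 0.0614² × 14.5²) = 0.9989; v² = 0.00376996.
t = (0.9989 − 0.453)/0.00376996 = 145 days (vs. the pure-advection estimate x/v = 236 d).

145 days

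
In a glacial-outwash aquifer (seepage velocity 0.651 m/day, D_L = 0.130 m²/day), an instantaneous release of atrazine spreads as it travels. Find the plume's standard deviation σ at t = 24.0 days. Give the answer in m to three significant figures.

Dispersive spreading gives a Gaussian with σ² = 2Dt; advection only shifts the center.
σ = √(2 × 0.130 × 24.0) = 2.50 m.

2.50 m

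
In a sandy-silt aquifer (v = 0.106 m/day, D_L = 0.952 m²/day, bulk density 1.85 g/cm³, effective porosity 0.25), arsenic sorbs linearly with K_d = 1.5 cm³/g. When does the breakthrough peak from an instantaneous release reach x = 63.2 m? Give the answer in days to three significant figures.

Retardation factor R = 1 + ρ_b·K_d/n = 1 + 1.85 × 1.5/0.25 = 12.10.
Sorption retards both mechanisms: v_R = v/R = 0.008760 m/day, D_R = D/R = 0.07868 m²/day.
Peak time from v_R²t² + 2D_R t − x² = 0: t = (√(D_R² + v_R²x²) − D_R)/v_R².
√(D_R² + v_R²x²) = √(0.07868² + 0.008760² × 63.2²) = 0.5592; v_R² = 7.674e-05.
t = (0.5592 − 0.07868)/7.674e-05 = 6260 days.

6260 days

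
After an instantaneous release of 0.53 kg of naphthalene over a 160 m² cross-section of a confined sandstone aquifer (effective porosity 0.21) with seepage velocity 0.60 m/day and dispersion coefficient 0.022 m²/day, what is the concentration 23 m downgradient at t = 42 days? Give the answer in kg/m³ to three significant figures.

For an instantaneous plane source, C(x,t) = M/(n_e·A·√(4πDt)) · exp(−(x−vt)²/(4Dt)), with n_e·A the pore (flow) area.
Plume center vt = 0.60 × 42 = 25.2 m, so the well at 23 m is 2.2 m upgradient of the peak.
√(4πDt) = 3.408 m, giving peak height M/(n_e·A·√(4πDt)) = 0.53/(0.21 × 160 × 3.408) = 0.004628 kg/m³.
(x−vt)²/(4Dt) = (-2.2)²/(4 × 0.022 × 42) = 1.310; exp(−1.310) = 0.2698.
C = 0.004628 × 0.2698 = 0.00125 kg/m³.

0.00125 kg/m³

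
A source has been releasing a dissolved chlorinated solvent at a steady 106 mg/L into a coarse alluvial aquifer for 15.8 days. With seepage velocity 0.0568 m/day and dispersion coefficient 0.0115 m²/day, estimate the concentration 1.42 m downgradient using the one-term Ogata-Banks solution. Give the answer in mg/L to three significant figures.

For a continuous step input, C/C₀ ≈ ½·erfc((x−vt)/(2√(Dt))).
vt = 0.0568 × 15.8 = 0.89744 m and 2√(Dt) = 2√(0.0115 × 15.8) = 0.8525 m.
Argument (x−vt)/(2√(Dt)) = (1.42 − 0.89744)/0.8525 = 0.6130; ½·erfc(0.6130) = 0.1930.
C = 106 × 0.1930 = 20.5 mg/L.

20.5 mg/L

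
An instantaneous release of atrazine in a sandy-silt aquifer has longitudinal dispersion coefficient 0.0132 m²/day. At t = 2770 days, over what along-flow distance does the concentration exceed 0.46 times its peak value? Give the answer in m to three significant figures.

The plume is Gaussian with σ = √(2Dt) = √(2 × 0.0132 × 2770) = 8.551 m.
C/C_peak = exp(−Δx²/(2σ²)) = 0.46 ⇒ Δx = σ·√(−2 ln 0.46) = 8.551 × 1.246 = 10.65 m.
Width = 2Δx = 21.3 m.

21.3 m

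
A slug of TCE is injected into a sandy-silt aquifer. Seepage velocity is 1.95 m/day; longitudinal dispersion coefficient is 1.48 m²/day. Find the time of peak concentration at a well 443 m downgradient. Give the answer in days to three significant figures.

For the 1D instantaneous-source solution, setting ∂C/∂t = 0 at fixed x gives v²t² + 2Dt − x² = 0, so t = (√(D² + v²x²) − D)/v².
√(D² + v²x²) = √(1.48² + 1.95² × 443²) = 863.9; v² = 3.8025.
t = (863.9 − 1.48)/3.8025 = 227 days (vs. the pure-advection estimate x/v = 227 d).

227 days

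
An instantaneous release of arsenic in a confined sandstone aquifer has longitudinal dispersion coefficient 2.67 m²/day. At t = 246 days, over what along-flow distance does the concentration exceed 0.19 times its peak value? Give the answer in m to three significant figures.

The plume is Gaussian with σ = √(2Dt) = √(2 × 2.67 × 246) = 36.24 m.
C/C_peak = exp(−Δx²/(2σ²)) = 0.19 ⇒ Δx = σ·√(−2 ln 0.19) = 36.24 × 1.822 = 66.03 m.
Width = 2Δx = 132 m.

132 m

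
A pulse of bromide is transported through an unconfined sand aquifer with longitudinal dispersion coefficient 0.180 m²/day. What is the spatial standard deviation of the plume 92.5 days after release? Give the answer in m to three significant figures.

Dispersive spreading gives a Gaussian with σ² = 2Dt; advection only shifts the center.
σ = √(2 × 0.180 × 92.5) = 5.77 m.

5.77 m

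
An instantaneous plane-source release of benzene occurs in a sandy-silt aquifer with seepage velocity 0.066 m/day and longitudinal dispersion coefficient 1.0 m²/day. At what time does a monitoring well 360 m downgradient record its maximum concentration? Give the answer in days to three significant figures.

5230 days

For the 1D instantaneous-source solution, setting ∂C/∂t = 0 at fixed x gives v²t² + 2Dt − x² = 0, so t = (√(D² + v²x²) − D)/v².
√(D² + v²x²) = √(1.0² + 0.066² × 360²) = 23.78; v² = 0.004356.
t = (23.78 − 1.0)/0.004356 = 5230 days (vs. the pure-advection estimate x/v = 5450 d).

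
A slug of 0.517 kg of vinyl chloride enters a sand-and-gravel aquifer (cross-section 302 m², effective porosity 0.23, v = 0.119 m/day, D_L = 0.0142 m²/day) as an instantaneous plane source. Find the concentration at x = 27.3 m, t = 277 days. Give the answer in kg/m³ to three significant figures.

For an instantaneous plane source, C(x,t) = M/(n_e·A·√(4πDt)) · exp(−(x−vt)²/(4Dt)), with n_e·A the pore (flow) area.
Plume center vt = 0.119 × 277 = 32.963 m, so the well at 27.3 m is 5.663 m upgradient of the peak.
√(4πDt) = 7.031 m, giving peak height M/(n_e·A·√(4πDt)) = 0.517/(0.23 × 302 × 7.031) = 0.001059 kg/m³.
(x−vt)²/(4Dt) = (-5.663)²/(4 × 0.0142 × 277) = 2.038; exp(−2.038) = 0.1303.
C = 0.001059 × 0.1303 = 0.000138 kg/m³.

0.000138 kg/m³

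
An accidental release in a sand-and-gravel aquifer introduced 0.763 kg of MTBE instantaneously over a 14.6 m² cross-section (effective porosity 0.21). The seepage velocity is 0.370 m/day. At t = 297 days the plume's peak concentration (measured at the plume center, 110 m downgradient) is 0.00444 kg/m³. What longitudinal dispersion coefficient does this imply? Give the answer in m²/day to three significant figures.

At the plume center C_max = M/(n_e·A·√(4πDt)), so D = M²/(4πt·(n_e·A·C_max)²).
n_e·A·C_max = 0.21 × 14.6 × 0.00444 = 0.01361 kg/m.
D = 0.763²/(4π × 297 × 0.01361²) = 0.842 m²/day.

0.842 m²/day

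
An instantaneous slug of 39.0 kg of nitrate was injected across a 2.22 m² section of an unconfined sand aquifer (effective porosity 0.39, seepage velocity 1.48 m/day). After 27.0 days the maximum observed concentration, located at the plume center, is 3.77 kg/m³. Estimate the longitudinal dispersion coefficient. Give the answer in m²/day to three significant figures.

0.421 m²/day

At the plume center C_max = M/(n_e·A·√(4πDt)), so D = M²/(4πt·(n_e·A·C_max)²).
n_e·A·C_max = 0.39 × 2.22 × 3.77 = 3.264 kg/m.
D = 39.0²/(4π × 27.0 × 3.264²) = 0.421 m²/day.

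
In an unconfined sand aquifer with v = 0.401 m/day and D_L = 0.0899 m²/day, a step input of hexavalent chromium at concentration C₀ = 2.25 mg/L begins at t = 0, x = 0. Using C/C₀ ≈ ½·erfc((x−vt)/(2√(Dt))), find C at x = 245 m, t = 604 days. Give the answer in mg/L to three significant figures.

0.887 mg/L

For a continuous step input, C/C₀ ≈ ½·erfc((x−vt)/(2√(Dt))).
vt = 0.401 × 604 = 242.204 m and 2√(Dt) = 2√(0.0899 × 604) = 14.74 m.
Argument (x−vt)/(2√(Dt)) = (245 − 242.204)/14.74 = 0.1897; ½·erfc(0.1897) = 0.3942.
C = 2.25 × 0.3942 = 0.887 mg/L.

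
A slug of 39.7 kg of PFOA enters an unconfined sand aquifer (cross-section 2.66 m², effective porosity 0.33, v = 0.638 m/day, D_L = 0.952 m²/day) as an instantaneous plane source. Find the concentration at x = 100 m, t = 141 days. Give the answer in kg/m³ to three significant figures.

0.913 kg/m³

For an instantaneous plane source, C(x,t) = M/(n_e·A·√(4πDt)) · exp(−(x−vt)²/(4Dt)), with n_e·A the pore (flow) area.
Plume center vt = 0.638 × 141 = 89.958 m, so the well at 100 m is 10.042 m downgradient of the peak.
√(4πDt) = 41.07 m, giving peak height M/(n_e·A·√(4πDt)) = 39.7/(0.33 × 2.66 × 41.07) = 1.101 kg/m³.
(x−vt)²/(4Dt) = (10.042)²/(4 × 0.952 × 141) = 0.1878; exp(−0.1878) = 0.8288.
C = 1.101 × 0.8288 = 0.913 kg/m³.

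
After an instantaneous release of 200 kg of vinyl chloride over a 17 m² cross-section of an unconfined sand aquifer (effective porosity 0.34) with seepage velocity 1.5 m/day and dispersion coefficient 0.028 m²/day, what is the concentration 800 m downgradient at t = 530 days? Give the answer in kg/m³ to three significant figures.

1.66 kg/m³

For an instantaneous plane source, C(x,t) = M/(n_e·A·√(4πDt)) · exp(−(x−vt)²/(4Dt)), with n_e·A the pore (flow) area.
Plume center vt = 1.5 × 530 = 795 m, so the well at 800 m is 5 m downgradient of the peak.
√(4πDt) = 13.66 m, giving peak height M/(n_e·A·√(4πDt)) = 200/(0.34 × 17 × 13.66) = 2.533 kg/m³.
(x−vt)²/(4Dt) = (5)²/(4 × 0.028 × 530) = 0.4212; exp(−0.4212) = 0.6563.
C = 2.533 × 0.6563 = 1.66 kg/m³.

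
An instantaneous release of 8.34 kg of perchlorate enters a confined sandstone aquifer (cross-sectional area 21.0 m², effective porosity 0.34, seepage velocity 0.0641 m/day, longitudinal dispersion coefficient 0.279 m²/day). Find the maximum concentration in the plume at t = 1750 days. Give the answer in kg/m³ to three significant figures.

0.0149 kg/m³

The peak of an instantaneous 1D plume sits at x = vt; there the Gaussian factor is 1 and C_max = M/(n_e·A·√(4πDt)), where n_e·A is the pore area the mass is dissolved in.
√(4πDt) = √(4π × 0.279 × 1750) = 78.33 m, so C_max = 8.34/(0.34 × 21.0 × 78.33) = 0.0149 kg/m³.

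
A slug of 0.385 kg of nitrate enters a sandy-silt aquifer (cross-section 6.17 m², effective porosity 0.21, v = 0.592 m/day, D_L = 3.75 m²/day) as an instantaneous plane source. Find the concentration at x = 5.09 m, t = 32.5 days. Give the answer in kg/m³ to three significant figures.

For an instantaneous plane source, C(x,t) = M/(n_e·A·√(4πDt)) · exp(−(x−vt)²/(4Dt)), with n_e·A the pore (flow) area.
Plume center vt = 0.592 × 32.5 = 19.24 m, so the well at 5.09 m is 14.15 m upgradient of the peak.
√(4πDt) = 39.13 m, giving peak height M/(n_e·A·√(4πDt)) = 0.385/(0.21 × 6.17 × 39.13) = 0.007594 kg/m³.
(x−vt)²/(4Dt) = (-14.15)²/(4 × 3.75 × 32.5) = 0.4107; exp(−0.4107) = 0.6632.
C = 0.007594 × 0.6632 = 0.00504 kg/m³.

0.00504 kg/m³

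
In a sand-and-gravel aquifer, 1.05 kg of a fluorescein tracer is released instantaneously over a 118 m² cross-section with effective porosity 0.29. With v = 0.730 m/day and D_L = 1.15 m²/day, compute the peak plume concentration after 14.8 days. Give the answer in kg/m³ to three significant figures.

0.00210 kg/m³

The peak of an instantaneous 1D plume sits at x = vt; there the Gaussian factor is 1 and C_max = M/(n_e·A·√(4πDt)), where n_e·A is the pore area the mass is dissolved in.
√(4πDt) = √(4π × 1.15 × 14.8) = 14.62 m, so C_max = 1.05/(0.29 × 118 × 14.62) = 0.00210 kg/m³.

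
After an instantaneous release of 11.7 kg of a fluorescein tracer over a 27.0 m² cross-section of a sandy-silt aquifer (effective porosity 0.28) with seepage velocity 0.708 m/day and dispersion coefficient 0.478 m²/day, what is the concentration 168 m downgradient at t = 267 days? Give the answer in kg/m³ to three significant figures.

For an instantaneous plane source, C(x,t) = M/(n_e·A·√(4πDt)) · exp(−(x−vt)²/(4Dt)), with n_e·A the pore (flow) area.
Plume center vt = 0.708 × 267 = 189.036 m, so the well at 168 m is 21.036 m upgradient of the peak.
√(4πDt) = 40.05 m, giving peak height M/(n_e·A·√(4πDt)) = 11.7/(0.28 × 27.0 × 40.05) = 0.03864 kg/m³.
(x−vt)²/(4Dt) = (-21.036)²/(4 × 0.478 × 267) = 0.8668; exp(−0.8668) = 0.4203.
C = 0.03864 × 0.4203 = 0.0162 kg/m³.

0.0162 kg/m³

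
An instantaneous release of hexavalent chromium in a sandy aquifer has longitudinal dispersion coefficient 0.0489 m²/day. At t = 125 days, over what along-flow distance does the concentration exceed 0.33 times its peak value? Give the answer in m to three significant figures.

10.4 m

The plume is Gaussian with σ = √(2Dt) = √(2 × 0.0489 × 125) = 3.496 m.
C/C_peak = exp(−Δx²/(2σ²)) = 0.33 ⇒ Δx = σ·√(−2 ln 0.33) = 3.496 × 1.489 = 5.206 m.
Width = 2Δx = 10.4 m.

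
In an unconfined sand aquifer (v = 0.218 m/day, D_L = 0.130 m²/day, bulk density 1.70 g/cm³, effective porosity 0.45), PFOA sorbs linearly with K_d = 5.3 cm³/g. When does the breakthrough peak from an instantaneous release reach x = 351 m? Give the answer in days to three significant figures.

33800 days

Retardation factor R = 1 + ρ_b·K_d/n = 1 + 1.70 × 5.3/0.45 = 21.02.
Sorption retards both mechanisms: v_R = v/R = 0.01037 m/day, D_R = D/R = 0.006185 m²/day.
Peak time from v_R²t² + 2D_R t − x² = 0: t = (√(D_R² + v_R²x²) − D_R)/v_R².
√(D_R² + v_R²x²) = √(0.006185² + 0.01037² × 351²) = 3.640; v_R² = 0.0001075.
t = (3.640 − 0.006185)/0.0001075 = 33800 days.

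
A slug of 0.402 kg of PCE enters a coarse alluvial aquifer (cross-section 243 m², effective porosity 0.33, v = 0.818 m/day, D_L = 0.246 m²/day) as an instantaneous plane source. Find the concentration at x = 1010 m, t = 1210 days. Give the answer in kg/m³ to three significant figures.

For an instantaneous plane source, C(x,t) = M/(n_e·A·√(4πDt)) · exp(−(x−vt)²/(4Dt)), with n_e·A the pore (flow) area.
Plume center vt = 0.818 × 1210 = 989.78 m, so the well at 1010 m is 20.22 m downgradient of the peak.
√(4πDt) = 61.16 m, giving peak height M/(n_e·A·√(4πDt)) = 0.402/(0.33 × 243 × 61.16) = 8.197e-05 kg/m³.
(x−vt)²/(4Dt) = (20.22)²/(4 × 0.246 × 1210) = 0.3434; exp(−0.3434) = 0.7094.
C = 8.197e-05 × 0.7094 = 5.81e-05 kg/m³.

5.81e-05 kg/m³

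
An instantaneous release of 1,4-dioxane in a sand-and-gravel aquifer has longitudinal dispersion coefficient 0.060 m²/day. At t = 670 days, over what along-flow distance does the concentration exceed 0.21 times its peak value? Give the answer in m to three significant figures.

31.7 m

The plume is Gaussian with σ = √(2Dt) = √(2 × 0.060 × 670) = 8.967 m.
C/C_peak = exp(−Δx²/(2σ²)) = 0.21 ⇒ Δx = σ·√(−2 ln 0.21) = 8.967 × 1.767 = 15.84 m.
Width = 2Δx = 31.7 m.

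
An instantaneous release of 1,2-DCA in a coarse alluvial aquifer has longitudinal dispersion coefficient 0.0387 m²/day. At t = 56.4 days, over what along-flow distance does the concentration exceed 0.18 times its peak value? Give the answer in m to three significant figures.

7.74 m

The plume is Gaussian with σ = √(2Dt) = √(2 × 0.0387 × 56.4) = 2.089 m.
C/C_peak = exp(−Δx²/(2σ²)) = 0.18 ⇒ Δx = σ·√(−2 ln 0.18) = 2.089 × 1.852 = 3.869 m.
Width = 2Δx = 7.74 m.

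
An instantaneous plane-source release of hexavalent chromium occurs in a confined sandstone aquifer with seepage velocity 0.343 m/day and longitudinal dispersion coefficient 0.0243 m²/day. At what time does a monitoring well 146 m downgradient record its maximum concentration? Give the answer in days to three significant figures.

For the 1D instantaneous-source solution, setting ∂C/∂t = 0 at fixed x gives v²t² + 2Dt − x² = 0, so t = (√(D² + v²x²) − D)/v².
√(D² + v²x²) = √(0.0243² + 0.343² × 146²) = 50.08; v² = 0.117649.
t = (50.08 − 0.0243)/0.117649 = 425 days (vs. the pure-advection estimate x/v = 426 d).

425 days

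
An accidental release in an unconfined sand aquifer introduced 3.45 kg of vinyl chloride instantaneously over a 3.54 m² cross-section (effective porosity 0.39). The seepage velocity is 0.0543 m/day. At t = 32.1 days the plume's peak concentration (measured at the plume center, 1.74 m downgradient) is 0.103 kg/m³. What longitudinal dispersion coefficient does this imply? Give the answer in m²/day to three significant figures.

At the plume center C_max = M/(n_e·A·√(4πDt)), so D = M²/(4πt·(n_e·A·C_max)²).
n_e·A·C_max = 0.39 × 3.54 × 0.103 = 0.1422 kg/m.
D = 3.45²/(4π × 32.1 × 0.1422²) = 1.46 m²/day.

1.46 m²/day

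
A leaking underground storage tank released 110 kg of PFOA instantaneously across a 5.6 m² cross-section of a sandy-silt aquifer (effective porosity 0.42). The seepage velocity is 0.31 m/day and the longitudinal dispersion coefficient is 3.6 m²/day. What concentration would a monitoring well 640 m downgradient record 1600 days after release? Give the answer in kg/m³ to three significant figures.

0.0707 kg/m³

For an instantaneous plane source, C(x,t) = M/(n_e·A·√(4πDt)) · exp(−(x−vt)²/(4Dt)), with n_e·A the pore (flow) area.
Plume center vt = 0.31 × 1600 = 496 m, so the well at 640 m is 144 m downgradient of the peak.
√(4πDt) = 269.0 m, giving peak height M/(n_e·A·√(4πDt)) = 110/(0.42 × 5.6 × 269.0) = 0.1739 kg/m³.
(x−vt)²/(4Dt) = (144)²/(4 × 3.6 × 1600) = 0.9000; exp(−0.9000) = 0.4066.
C = 0.1739 × 0.4066 = 0.0707 kg/m³.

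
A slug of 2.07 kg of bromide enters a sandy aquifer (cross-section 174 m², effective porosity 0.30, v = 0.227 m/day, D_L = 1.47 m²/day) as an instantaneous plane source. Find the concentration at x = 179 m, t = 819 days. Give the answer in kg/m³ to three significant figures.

0.000319 kg/m³

For an instantaneous plane source, C(x,t) = M/(n_e·A·√(4πDt)) · exp(−(x−vt)²/(4Dt)), with n_e·A the pore (flow) area.
Plume center vt = 0.227 × 819 = 185.913 m, so the well at 179 m is 6.913 m upgradient of the peak.
√(4πDt) = 123.0 m, giving peak height M/(n_e·A·√(4πDt)) = 2.07/(0.30 × 174 × 123.0) = 0.0003224 kg/m³.
(x−vt)²/(4Dt) = (-6.913)²/(4 × 1.47 × 819) = 0.009924; exp(−0.009924) = 0.9901.
C = 0.0003224 × 0.9901 = 0.000319 kg/m³.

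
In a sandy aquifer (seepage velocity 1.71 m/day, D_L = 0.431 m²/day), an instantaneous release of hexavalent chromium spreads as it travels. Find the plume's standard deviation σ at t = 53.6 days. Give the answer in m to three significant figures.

Dispersive spreading gives a Gaussian with σ² = 2Dt; advection only shifts the center.
σ = √(2 × 0.431 × 53.6) = 6.80 m.

6.80 m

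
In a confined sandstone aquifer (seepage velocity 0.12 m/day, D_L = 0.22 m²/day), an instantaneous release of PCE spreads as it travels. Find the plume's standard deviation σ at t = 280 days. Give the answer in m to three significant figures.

Dispersive spreading gives a Gaussian with σ² = 2Dt; advection only shifts the center.
σ = √(2 × 0.22 × 280) = 11.1 m.

11.1 m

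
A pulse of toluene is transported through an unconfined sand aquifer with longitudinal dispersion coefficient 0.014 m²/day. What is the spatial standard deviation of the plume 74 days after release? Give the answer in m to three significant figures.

Dispersive spreading gives a Gaussian with σ² = 2Dt; advection only shifts the center.
σ = √(2 × 0.014 × 74) = 1.44 m.

1.44 m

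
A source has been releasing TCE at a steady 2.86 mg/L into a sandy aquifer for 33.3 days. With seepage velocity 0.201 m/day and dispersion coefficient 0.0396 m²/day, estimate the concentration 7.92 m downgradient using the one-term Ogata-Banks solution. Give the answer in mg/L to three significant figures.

0.644 mg/L

For a continuous step input, C/C₀ ≈ ½·erfc((x−vt)/(2√(Dt))).
vt = 0.201 × 33.3 = 6.6933 m and 2√(Dt) = 2√(0.0396 × 33.3) = 2.297 m.
Argument (x−vt)/(2√(Dt)) = (7.92 − 6.6933)/2.297 = 0.5340; ½·erfc(0.5340) = 0.2251.
C = 2.86 × 0.2251 = 0.644 mg/L.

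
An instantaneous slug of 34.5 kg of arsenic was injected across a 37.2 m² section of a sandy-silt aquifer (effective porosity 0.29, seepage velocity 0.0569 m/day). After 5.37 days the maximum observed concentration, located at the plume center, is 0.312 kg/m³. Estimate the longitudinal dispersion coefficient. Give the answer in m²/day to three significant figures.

At the plume center C_max = M/(n_e·A·√(4πDt)), so D = M²/(4πt·(n_e·A·C_max)²).
n_e·A·C_max = 0.29 × 37.2 × 0.312 = 3.366 kg/m.
D = 34.5²/(4π × 5.37 × 3.366²) = 1.56 m²/day.

1.56 m²/day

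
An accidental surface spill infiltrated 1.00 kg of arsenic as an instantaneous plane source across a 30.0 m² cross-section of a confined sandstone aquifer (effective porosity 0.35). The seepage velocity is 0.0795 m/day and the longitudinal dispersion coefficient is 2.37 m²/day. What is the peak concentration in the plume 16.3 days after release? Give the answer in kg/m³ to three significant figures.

The peak of an instantaneous 1D plume sits at x = vt; there the Gaussian factor is 1 and C_max = M/(n_e·A·√(4πDt)), where n_e·A is the pore area the mass is dissolved in.
√(4πDt) = √(4π × 2.37 × 16.3) = 22.03 m, so C_max = 1.00/(0.35 × 30.0 × 22.03) = 0.00432 kg/m³.

0.00432 kg/m³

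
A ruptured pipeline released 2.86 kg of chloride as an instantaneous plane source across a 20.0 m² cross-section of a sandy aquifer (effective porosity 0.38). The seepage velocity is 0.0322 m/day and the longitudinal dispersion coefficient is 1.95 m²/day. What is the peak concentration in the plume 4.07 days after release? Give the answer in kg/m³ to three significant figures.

The peak of an instantaneous 1D plume sits at x = vt; there the Gaussian factor is 1 and C_max = M/(n_e·A·√(4πDt)), where n_e·A is the pore area the mass is dissolved in.
√(4πDt) = √(4π × 1.95 × 4.07) = 9.987 m, so C_max = 2.86/(0.38 × 20.0 × 9.987) = 0.0377 kg/m³.

0.0377 kg/m³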